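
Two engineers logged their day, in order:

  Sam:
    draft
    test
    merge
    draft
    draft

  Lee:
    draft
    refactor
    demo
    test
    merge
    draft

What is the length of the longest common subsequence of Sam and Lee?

4

Taking draft at Sam[1]=Lee[1], test at Sam[2]=Lee[4], merge at Sam[3]=Lee[5], draft at Sam[5]=Lee[6] gives a common subsequence of length 4. Since dp[5][6] = 4, nothing longer is possible.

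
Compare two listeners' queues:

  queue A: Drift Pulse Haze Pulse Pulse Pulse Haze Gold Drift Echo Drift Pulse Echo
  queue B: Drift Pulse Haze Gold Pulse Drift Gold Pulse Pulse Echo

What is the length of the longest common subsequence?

Pick Drift (queue A #1, queue B #1), Pulse (queue A #2, queue B #2), Haze (queue A #3, queue B #3), Pulse (queue A #4, queue B #5), Pulse (queue A #6, queue B #8), Pulse (queue A #12, queue B #9), Echo (queue A #13, queue B #10); all 7 songs appear in both, in order. Since dp[13][10] = 7, nothing longer is possible.

7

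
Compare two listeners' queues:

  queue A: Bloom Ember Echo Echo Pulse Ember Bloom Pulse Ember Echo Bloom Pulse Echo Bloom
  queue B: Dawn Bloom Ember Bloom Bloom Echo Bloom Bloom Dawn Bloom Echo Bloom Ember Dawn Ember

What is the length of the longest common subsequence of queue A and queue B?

Taking Bloom (queue A #1, queue B #2); then Ember (queue A #2, queue B #3); then Echo (queue A #3, queue B #6); then Bloom (queue A #7, queue B #8); then Bloom (queue A #11, queue B #10); then Echo (queue A #13, queue B #11); then Bloom (queue A #14, queue B #12) gives a common subsequence of length 7. dp[14][15] = 7 confirms this is the maximum.

7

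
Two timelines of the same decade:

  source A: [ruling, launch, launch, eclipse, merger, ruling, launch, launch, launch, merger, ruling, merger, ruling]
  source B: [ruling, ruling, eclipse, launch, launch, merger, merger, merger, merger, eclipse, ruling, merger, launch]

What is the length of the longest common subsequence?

Match ruling [1,2], then launch [2,4], then launch [3,5], then merger [5,8], then merger [10,9], then ruling [11,11], then merger [12,12] — 7 events in the same relative order in both. The LCS DP gives dp[13][13] = 7, so this is optimal.

7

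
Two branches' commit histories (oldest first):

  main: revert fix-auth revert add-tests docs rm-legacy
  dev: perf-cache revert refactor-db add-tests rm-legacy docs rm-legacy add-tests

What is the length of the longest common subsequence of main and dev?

Taking revert at main[1]=dev[2], then add-tests at main[4]=dev[4], then docs at main[5]=dev[6], then rm-legacy at main[6]=dev[7] gives a common subsequence of length 4, and the DP table's final entry dp[6][8] is also 4, so no common subsequence is longer.

4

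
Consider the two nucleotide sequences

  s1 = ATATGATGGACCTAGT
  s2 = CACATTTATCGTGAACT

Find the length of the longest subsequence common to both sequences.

10

Taking A [1,4] → T [2,7] → A [3,8] → T [4,9] → G [5,11] → T [7,12] → G [8,13] → A [10,15] → C [12,16] → T [16,17] gives a common subsequence of length 10. The LCS DP gives dp[16][17] = 10, so this is optimal.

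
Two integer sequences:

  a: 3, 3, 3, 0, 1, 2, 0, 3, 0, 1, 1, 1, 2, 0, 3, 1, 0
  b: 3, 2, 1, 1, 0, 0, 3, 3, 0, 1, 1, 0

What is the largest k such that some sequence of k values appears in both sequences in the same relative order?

8

Match 3 [1,1] → 0 [4,5] → 0 [7,6] → 3 [8,8] → 0 [9,9] → 1 [12,10] → 1 [16,11] → 0 [17,12] — 8 values in the same relative order in both. Since dp[17][12] = 8, nothing longer is possible.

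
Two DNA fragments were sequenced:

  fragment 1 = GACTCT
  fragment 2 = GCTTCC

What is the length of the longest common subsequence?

Let dp[i][j] be the LCS length of the first i bases of fragment 1 and the first j bases of fragment 2. dp[i][j] = dp[i-1][j-1]+1 when the i-th and j-th bases match, else max(dp[i-1][j], dp[i][j-1]).
    ·  G  C  T  T  C  C
 ·  0  0  0  0  0  0  0
 G  0  1  1  1  1  1  1
 A  0  1  1  1  1  1  1
 C  0  1  2  2  2  2  2
 T  0  1  2  3  3  3  3
 C  0  1  2  3  3  4  4
 T  0  1  2  3  4  4  4
dp[6][6] = 4. One LCS (by backtracking along matches): GCTC.

4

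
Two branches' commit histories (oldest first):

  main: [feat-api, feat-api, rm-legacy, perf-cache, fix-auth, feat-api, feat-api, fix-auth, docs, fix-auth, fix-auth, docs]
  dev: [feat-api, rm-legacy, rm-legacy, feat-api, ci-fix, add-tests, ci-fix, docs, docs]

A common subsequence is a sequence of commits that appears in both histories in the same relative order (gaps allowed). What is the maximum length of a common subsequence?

Pick feat-api at main[1]=dev[1], then rm-legacy at main[3]=dev[3], then feat-api at main[6]=dev[4], then docs at main[9]=dev[8], then docs at main[12]=dev[9]; all 5 commits appear in both, in order. Since dp[12][9] = 5, nothing longer is possible.

5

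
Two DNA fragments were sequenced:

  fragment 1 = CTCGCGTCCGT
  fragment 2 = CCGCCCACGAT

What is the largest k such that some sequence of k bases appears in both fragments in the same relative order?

8

Let dp[i][j] be the LCS length of the first i bases of fragment 1 and the first j bases of fragment 2. dp[i][j] = dp[i-1][j-1]+1 when the i-th and j-th bases match, else max(dp[i-1][j], dp[i][j-1]).
    ·  C  C  G  C  C  C  A  C  G  A  T
 ·  0  0  0  0  0  0  0  0  0  0  0  0
 C  0  1  1  1  1  1  1  1  1  1  1  1
 T  0  1  1  1  1  1  1  1  1  1  1  2
 C  0  1  2  2  2  2  2  2  2  2  2  2
 G  0  1  2  3  3  3  3  3  3  3  3  3
 C  0  1  2  3  4  4  4  4  4  4  4  4
 G  0  1  2  3  4  4  4  4  4  5  5  5
 T  0  1  2  3  4  4  4  4  4  5  5  6
 C  0  1  2  3  4  5  5  5  5  5  5  6
 C  0  1  2  3  4  5  6  6  6  6  6  6
 G  0  1  2  3  4  5  6  6  6  7  7  7
 T  0  1  2  3  4  5  6  6  6  7  7  8
dp[11][11] = 8. One LCS (by backtracking along matches): CCGCCCGT.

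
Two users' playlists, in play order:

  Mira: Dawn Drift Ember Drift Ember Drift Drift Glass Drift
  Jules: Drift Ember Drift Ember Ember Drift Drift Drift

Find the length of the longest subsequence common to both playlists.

Match Drift at Mira[2]=Jules[1], Ember at Mira[3]=Jules[2], Drift at Mira[4]=Jules[3], Ember at Mira[5]=Jules[5], Drift at Mira[6]=Jules[6], Drift at Mira[7]=Jules[7], Drift at Mira[9]=Jules[8] — 7 songs in the same relative order in both. The LCS DP gives dp[9][8] = 7, so this is optimal.

7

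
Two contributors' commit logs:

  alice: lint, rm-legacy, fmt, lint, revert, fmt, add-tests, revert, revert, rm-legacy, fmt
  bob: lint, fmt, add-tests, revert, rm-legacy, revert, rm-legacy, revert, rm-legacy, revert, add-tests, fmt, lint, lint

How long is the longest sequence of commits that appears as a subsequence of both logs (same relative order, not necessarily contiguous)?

7

One common subsequence of length 7: lint at alice[1]=bob[1]; then fmt at alice[3]=bob[2]; then revert at alice[5]=bob[4]; then revert at alice[8]=bob[6]; then revert at alice[9]=bob[8]; then rm-legacy at alice[10]=bob[9]; then fmt at alice[11]=bob[12]. The LCS DP gives dp[11][14] = 7, so this is optimal.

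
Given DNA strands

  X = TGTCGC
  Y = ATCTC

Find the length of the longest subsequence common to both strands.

3

One common subsequence of length 3: T [1,2], T [3,4], C [6,5], and the DP table's final entry dp[6][5] is also 3, so no common subsequence is longer.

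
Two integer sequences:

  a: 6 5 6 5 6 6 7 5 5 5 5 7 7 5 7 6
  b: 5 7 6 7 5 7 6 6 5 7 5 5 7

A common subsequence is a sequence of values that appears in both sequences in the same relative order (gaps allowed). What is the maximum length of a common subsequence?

9

Taking 5 [2,1], then 6 [3,3], then 5 [4,5], then 6 [5,7], then 6 [6,8], then 7 [7,10], then 5 [11,11], then 5 [14,12], then 7 [15,13] gives a common subsequence of length 9. The LCS DP gives dp[16][13] = 9, so this is optimal.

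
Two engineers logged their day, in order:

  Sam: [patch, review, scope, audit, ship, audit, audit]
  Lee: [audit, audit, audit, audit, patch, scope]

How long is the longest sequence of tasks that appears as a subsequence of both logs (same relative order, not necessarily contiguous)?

Taking audit (Sam #4, Lee #2); then audit (Sam #6, Lee #3); then audit (Sam #7, Lee #4) gives a common subsequence of length 3. Since dp[7][6] = 3, nothing longer is possible.

3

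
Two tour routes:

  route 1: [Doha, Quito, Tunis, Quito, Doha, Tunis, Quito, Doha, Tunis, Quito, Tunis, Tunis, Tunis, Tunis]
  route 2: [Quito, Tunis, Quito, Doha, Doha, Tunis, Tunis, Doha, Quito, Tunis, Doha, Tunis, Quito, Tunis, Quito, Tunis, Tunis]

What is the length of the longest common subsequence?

12

Pick Quito at route 1[2]=route 2[1], Tunis at route 1[3]=route 2[2], Quito at route 1[4]=route 2[3], Doha at route 1[5]=route 2[5], Tunis at route 1[6]=route 2[7], Quito at route 1[7]=route 2[9], Doha at route 1[8]=route 2[11], Tunis at route 1[9]=route 2[12], Quito at route 1[10]=route 2[13], Tunis at route 1[11]=route 2[14], Tunis at route 1[13]=route 2[16], Tunis at route 1[14]=route 2[17]; all 12 stops appear in both, in order. Since dp[14][17] = 12, nothing longer is possible.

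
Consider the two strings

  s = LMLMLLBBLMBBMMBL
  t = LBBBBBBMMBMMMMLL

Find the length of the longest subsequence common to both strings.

9

Pick L at s[1]=t[1]; then B at s[7]=t[4]; then B at s[8]=t[5]; then B at s[11]=t[6]; then B at s[12]=t[7]; then M at s[13]=t[8]; then M at s[14]=t[9]; then B at s[15]=t[10]; then L at s[16]=t[16]; all 9 characters appear in both, in order, and the DP table's final entry dp[16][16] is also 9, so no common subsequence is longer.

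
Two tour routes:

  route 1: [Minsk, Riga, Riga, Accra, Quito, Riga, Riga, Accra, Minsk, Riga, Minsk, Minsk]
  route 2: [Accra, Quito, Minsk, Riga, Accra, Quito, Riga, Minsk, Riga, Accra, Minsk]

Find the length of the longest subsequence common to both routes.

Match Minsk (route 1 #1, route 2 #3); then Riga (route 1 #3, route 2 #4); then Accra (route 1 #4, route 2 #5); then Quito (route 1 #5, route 2 #6); then Riga (route 1 #6, route 2 #7); then Riga (route 1 #7, route 2 #9); then Accra (route 1 #8, route 2 #10); then Minsk (route 1 #12, route 2 #11) — 8 stops in the same relative order in both. dp[12][11] = 8 confirms this is the maximum.

8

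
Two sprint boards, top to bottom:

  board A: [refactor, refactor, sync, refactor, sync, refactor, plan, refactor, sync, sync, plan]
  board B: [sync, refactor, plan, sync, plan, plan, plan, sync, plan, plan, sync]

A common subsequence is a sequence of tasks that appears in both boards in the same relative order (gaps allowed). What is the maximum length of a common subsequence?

One common subsequence of length 6: sync at board A[3]=board B[1] → refactor at board A[4]=board B[2] → sync at board A[5]=board B[4] → plan at board A[7]=board B[7] → sync at board A[9]=board B[8] → sync at board A[10]=board B[11]. The LCS DP gives dp[11][11] = 6, so this is optimal.

6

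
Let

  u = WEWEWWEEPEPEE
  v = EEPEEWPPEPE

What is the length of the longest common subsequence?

Let dp[i][j] be the LCS length of the first i characters of u and the first j characters of v. dp[i][j] = dp[i-1][j-1]+1 when the i-th and j-th characters match, else max(dp[i-1][j], dp[i][j-1]).
    ·  E  E  P  E  E  W  P  P  E  P  E
 ·  0  0  0  0  0  0  0  0  0  0  0  0
 W  0  0  0  0  0  0  1  1  1  1  1  1
 E  0  1  1  1  1  1  1  1  1  2  2  2
 W  0  1  1  1  1  1  2  2  2  2  2  2
 E  0  1  2  2  2  2  2  2  2  3  3  3
 W  0  1  2  2  2  2  3  3  3  3  3  3
 W  0  1  2  2  2  2  3  3  3  3  3  3
 E  0  1  2  2  3  3  3  3  3  4  4  4
 E  0  1  2  2  3  4  4  4  4  4  4  5
 P  0  1  2  3  3  4  4  5  5  5  5  5
 E  0  1  2  3  4  4  4  5  5  6  6  6
 P  0  1  2  3  4  4  4  5  6  6  7  7
 E  0  1  2  3  4  5  5  5  6  7  7  8
 E  0  1  2  3  4  5  5  5  6  7  7  8
dp[13][11] = 8. One LCS (by backtracking along matches): EEEEPEPE.

8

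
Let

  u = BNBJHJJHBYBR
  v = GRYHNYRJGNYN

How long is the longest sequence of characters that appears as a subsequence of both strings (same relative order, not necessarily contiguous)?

3

Let dp[i][j] be the LCS length of the first i characters of u and the first j characters of v. dp[i][j] = dp[i-1][j-1]+1 when the i-th and j-th characters match, else max(dp[i-1][j], dp[i][j-1]).
    ·  G  R  Y  H  N  Y  R  J  G  N  Y  N
 ·  0  0  0  0  0  0  0  0  0  0  0  0  0
 B  0  0  0  0  0  0  0  0  0  0  0  0  0
 N  0  0  0  0  0  1  1  1  1  1  1  1  1
 B  0  0  0  0  0  1  1  1  1  1  1  1  1
 J  0  0  0  0  0  1  1  1  2  2  2  2  2
 H  0  0  0  0  1  1  1  1  2  2  2  2  2
 J  0  0  0  0  1  1  1  1  2  2  2  2  2
 J  0  0  0  0  1  1  1  1  2  2  2  2  2
 H  0  0  0  0  1  1  1  1  2  2  2  2  2
 B  0  0  0  0  1  1  1  1  2  2  2  2  2
 Y  0  0  0  1  1  1  2  2  2  2  2  3  3
 B  0  0  0  1  1  1  2  2  2  2  2  3  3
 R  0  0  1  1  1  1  2  3  3  3  3  3  3
dp[12][12] = 3. One LCS (by backtracking along matches): NJY.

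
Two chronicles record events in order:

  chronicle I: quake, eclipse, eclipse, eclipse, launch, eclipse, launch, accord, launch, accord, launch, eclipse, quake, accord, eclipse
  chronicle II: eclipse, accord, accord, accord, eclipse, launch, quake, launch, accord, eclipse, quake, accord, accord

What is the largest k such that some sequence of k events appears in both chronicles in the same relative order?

Pick eclipse at chronicle I[2]=chronicle II[1]; then eclipse at chronicle I[4]=chronicle II[5]; then launch at chronicle I[5]=chronicle II[6]; then launch at chronicle I[9]=chronicle II[8]; then accord at chronicle I[10]=chronicle II[9]; then eclipse at chronicle I[12]=chronicle II[10]; then quake at chronicle I[13]=chronicle II[11]; then accord at chronicle I[14]=chronicle II[13]; all 8 events appear in both, in order. The LCS DP gives dp[15][13] = 8, so this is optimal.

8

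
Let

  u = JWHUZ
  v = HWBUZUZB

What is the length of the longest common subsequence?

Taking W (u #2, v #2); then U (u #4, v #6); then Z (u #5, v #7) gives a common subsequence of length 3. dp[5][8] = 3 confirms this is the maximum.

3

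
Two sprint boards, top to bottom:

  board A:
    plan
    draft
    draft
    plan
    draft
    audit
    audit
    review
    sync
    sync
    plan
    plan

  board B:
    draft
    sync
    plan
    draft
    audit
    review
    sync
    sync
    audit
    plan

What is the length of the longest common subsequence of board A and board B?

8

Pick draft [2,1], plan [4,3], draft [5,4], audit [7,5], review [8,6], sync [9,7], sync [10,8], plan [12,10]; all 8 tasks appear in both, in order. dp[12][10] = 8 confirms this is the maximum.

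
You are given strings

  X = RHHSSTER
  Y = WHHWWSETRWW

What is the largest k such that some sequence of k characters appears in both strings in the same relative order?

Pick H [2,2], then H [3,3], then S [4,6], then T [6,8], then R [8,9]; all 5 characters appear in both, in order. dp[8][11] = 5 confirms this is the maximum.

5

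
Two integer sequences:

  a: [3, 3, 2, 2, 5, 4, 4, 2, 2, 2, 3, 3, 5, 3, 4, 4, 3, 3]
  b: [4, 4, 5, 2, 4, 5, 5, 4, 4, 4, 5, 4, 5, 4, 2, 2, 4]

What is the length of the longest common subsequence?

Match 2 [3,4], then 5 [5,11], then 4 [6,12], then 4 [7,14], then 2 [9,15], then 2 [10,16], then 4 [16,17] — 7 values in the same relative order in both. The LCS DP gives dp[18][17] = 7, so this is optimal.

7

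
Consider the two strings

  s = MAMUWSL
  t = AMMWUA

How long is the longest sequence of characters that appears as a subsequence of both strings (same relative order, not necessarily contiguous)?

3

One common subsequence of length 3: M [1,2], then M [3,3], then U [4,5]. The LCS DP gives dp[7][6] = 3, so this is optimal.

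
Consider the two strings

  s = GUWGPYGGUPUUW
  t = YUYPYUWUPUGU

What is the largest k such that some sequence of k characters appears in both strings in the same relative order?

Taking U [2,2], then P [5,4], then Y [6,5], then U [9,8], then P [10,9], then U [11,10], then U [12,12] gives a common subsequence of length 7. The LCS DP gives dp[13][12] = 7, so this is optimal.

7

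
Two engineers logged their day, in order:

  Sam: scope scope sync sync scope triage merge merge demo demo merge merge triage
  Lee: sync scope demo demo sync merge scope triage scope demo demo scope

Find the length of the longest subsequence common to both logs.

6

Pick scope at Sam[1]=Lee[2], then sync at Sam[3]=Lee[5], then scope at Sam[5]=Lee[7], then triage at Sam[6]=Lee[8], then demo at Sam[9]=Lee[10], then demo at Sam[10]=Lee[11]; all 6 tasks appear in both, in order. Since dp[13][12] = 6, nothing longer is possible.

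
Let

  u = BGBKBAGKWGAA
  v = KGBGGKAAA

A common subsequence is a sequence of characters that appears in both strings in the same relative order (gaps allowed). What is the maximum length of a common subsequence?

Let dp[i][j] be the LCS length of the first i characters of u and the first j characters of v. dp[i][j] = dp[i-1][j-1]+1 when the i-th and j-th characters match, else max(dp[i-1][j], dp[i][j-1]).
    ·  K  G  B  G  G  K  A  A  A
 ·  0  0  0  0  0  0  0  0  0  0
 B  0  0  0  1  1  1  1  1  1  1
 G  0  0  1  1  2  2  2  2  2  2
 B  0  0  1  2  2  2  2  2  2  2
 K  0  1  1  2  2  2  3  3  3  3
 B  0  1  1  2  2  2  3  3  3  3
 A  0  1  1  2  2  2  3  4  4  4
 G  0  1  2  2  3  3  3  4  4  4
 K  0  1  2  2  3  3  4  4  4  4
 W  0  1  2  2  3  3  4  4  4  4
 G  0  1  2  2  3  4  4  4  4  4
 A  0  1  2  2  3  4  4  5  5  5
 A  0  1  2  2  3  4  4  5  6  6
dp[12][9] = 6. One LCS (by backtracking along matches): BGKAAA.

6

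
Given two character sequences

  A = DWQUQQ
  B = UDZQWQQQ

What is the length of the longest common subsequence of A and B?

5

Pick D at A[1]=B[2], W at A[2]=B[5], Q at A[3]=B[6], Q at A[5]=B[7], Q at A[6]=B[8]; all 5 characters appear in both, in order. The LCS DP gives dp[6][8] = 5, so this is optimal.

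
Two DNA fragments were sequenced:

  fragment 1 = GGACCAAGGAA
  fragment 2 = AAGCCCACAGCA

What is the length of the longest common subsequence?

Let dp[i][j] be the LCS length of the first i bases of fragment 1 and the first j bases of fragment 2. dp[i][j] = dp[i-1][j-1]+1 when the i-th and j-th bases match, else max(dp[i-1][j], dp[i][j-1]).
    ·  A  A  G  C  C  C  A  C  A  G  C  A
 ·  0  0  0  0  0  0  0  0  0  0  0  0  0
 G  0  0  0  1  1  1  1  1  1  1  1  1  1
 G  0  0  0  1  1  1  1  1  1  1  2  2  2
 A  0  1  1  1  1  1  1  2  2  2  2  2  3
 C  0  1  1  1  2  2  2  2  3  3  3  3  3
 C  0  1  1  1  2  3  3  3  3  3  3  4  4
 A  0  1  2  2  2  3  3  4  4  4  4  4  5
 A  0  1  2  2  2  3  3  4  4  5  5  5  5
 G  0  1  2  3  3  3  3  4  4  5  6  6  6
 G  0  1  2  3  3  3  3  4  4  5  6  6  6
 A  0  1  2  3  3  3  3  4  4  5  6  6  7
 A  0  1  2  3  3  3  3  4  4  5  6  6  7
dp[11][12] = 7. One LCS (by backtracking along matches): GCCAAGA.

7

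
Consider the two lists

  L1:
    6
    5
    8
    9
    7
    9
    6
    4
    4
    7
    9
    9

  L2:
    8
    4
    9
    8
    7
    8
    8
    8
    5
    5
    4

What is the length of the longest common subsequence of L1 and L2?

Pick 8 [3,1], 9 [4,3], 7 [5,5], 4 [9,11]; all 4 values appear in both, in order. dp[12][11] = 4 confirms this is the maximum.

4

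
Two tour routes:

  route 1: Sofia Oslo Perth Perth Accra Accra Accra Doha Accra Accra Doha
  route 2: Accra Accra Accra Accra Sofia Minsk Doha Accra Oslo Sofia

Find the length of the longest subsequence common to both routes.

5

Match Accra at route 1[5]=route 2[2], Accra at route 1[6]=route 2[3], Accra at route 1[7]=route 2[4], Doha at route 1[8]=route 2[7], Accra at route 1[9]=route 2[8] — 5 stops in the same relative order in both. Since dp[11][10] = 5, nothing longer is possible.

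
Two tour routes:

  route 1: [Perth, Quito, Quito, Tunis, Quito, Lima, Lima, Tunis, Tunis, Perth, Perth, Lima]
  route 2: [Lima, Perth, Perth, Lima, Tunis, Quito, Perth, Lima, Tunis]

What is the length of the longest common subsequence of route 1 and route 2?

5

One common subsequence of length 5: Perth at route 1[1]=route 2[3], Tunis at route 1[4]=route 2[5], Quito at route 1[5]=route 2[6], Lima at route 1[7]=route 2[8], Tunis at route 1[9]=route 2[9], and the DP table's final entry dp[12][9] is also 5, so no common subsequence is longer.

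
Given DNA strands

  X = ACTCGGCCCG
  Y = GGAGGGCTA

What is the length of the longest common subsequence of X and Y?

4

Pick A (X #1, Y #3) → G (X #5, Y #5) → G (X #6, Y #6) → C (X #7, Y #7); all 4 bases appear in both, in order, and the DP table's final entry dp[10][9] is also 4, so no common subsequence is longer.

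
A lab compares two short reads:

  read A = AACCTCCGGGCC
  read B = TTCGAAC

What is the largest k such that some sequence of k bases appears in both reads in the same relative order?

Let dp[i][j] be the LCS length of the first i bases of read A and the first j bases of read B. dp[i][j] = dp[i-1][j-1]+1 when the i-th and j-th bases match, else max(dp[i-1][j], dp[i][j-1]).
    ·  T  T  C  G  A  A  C
 ·  0  0  0  0  0  0  0  0
 A  0  0  0  0  0  1  1  1
 A  0  0  0  0  0  1  2  2
 C  0  0  0  1  1  1  2  3
 C  0  0  0  1  1  1  2  3
 T  0  1  1  1  1  1  2  3
 C  0  1  1  2  2  2  2  3
 C  0  1  1  2  2  2  2  3
 G  0  1  1  2  3  3  3  3
 G  0  1  1  2  3  3  3  3
 G  0  1  1  2  3  3  3  3
 C  0  1  1  2  3  3  3  4
 C  0  1  1  2  3  3  3  4
dp[12][7] = 4. One LCS (by backtracking along matches): TCGC.

4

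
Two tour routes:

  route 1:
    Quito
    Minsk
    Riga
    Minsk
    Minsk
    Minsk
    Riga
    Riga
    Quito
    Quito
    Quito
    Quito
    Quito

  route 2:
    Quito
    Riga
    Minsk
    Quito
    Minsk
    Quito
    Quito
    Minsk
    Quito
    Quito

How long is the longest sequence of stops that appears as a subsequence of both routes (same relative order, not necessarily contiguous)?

Match Quito [1,1], then Riga [3,2], then Minsk [4,3], then Minsk [6,5], then Quito [9,6], then Quito [10,7], then Quito [12,9], then Quito [13,10] — 8 stops in the same relative order in both, and the DP table's final entry dp[13][10] is also 8, so no common subsequence is longer.

8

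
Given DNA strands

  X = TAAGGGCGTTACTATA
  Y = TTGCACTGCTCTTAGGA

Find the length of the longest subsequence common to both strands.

Taking T (X #1, Y #2), A (X #2, Y #5), G (X #6, Y #8), C (X #7, Y #9), T (X #9, Y #10), T (X #10, Y #12), T (X #13, Y #13), A (X #14, Y #14), A (X #16, Y #17) gives a common subsequence of length 9. The LCS DP gives dp[16][17] = 9, so this is optimal.

9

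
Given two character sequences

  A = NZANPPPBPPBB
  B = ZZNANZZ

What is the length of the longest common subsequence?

3

Pick N at A[1]=B[3], A at A[3]=B[4], N at A[4]=B[5]; all 3 characters appear in both, in order. Since dp[12][7] = 3, nothing longer is possible.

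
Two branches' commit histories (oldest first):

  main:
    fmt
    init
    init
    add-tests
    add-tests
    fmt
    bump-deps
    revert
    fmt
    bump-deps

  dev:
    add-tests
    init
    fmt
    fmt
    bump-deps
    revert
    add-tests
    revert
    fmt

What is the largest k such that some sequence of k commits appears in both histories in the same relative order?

5

One common subsequence of length 5: fmt at main[1]=dev[3], then fmt at main[6]=dev[4], then bump-deps at main[7]=dev[5], then revert at main[8]=dev[8], then fmt at main[9]=dev[9]. Since dp[10][9] = 5, nothing longer is possible.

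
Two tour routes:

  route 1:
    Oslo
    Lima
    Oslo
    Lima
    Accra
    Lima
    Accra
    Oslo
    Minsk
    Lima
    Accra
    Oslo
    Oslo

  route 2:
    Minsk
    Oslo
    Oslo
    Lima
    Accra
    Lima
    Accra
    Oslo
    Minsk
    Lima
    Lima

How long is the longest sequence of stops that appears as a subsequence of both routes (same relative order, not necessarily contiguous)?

One common subsequence of length 9: Oslo (route 1 #1, route 2 #2), then Oslo (route 1 #3, route 2 #3), then Lima (route 1 #4, route 2 #4), then Accra (route 1 #5, route 2 #5), then Lima (route 1 #6, route 2 #6), then Accra (route 1 #7, route 2 #7), then Oslo (route 1 #8, route 2 #8), then Minsk (route 1 #9, route 2 #9), then Lima (route 1 #10, route 2 #11), and the DP table's final entry dp[13][11] is also 9, so no common subsequence is longer.

9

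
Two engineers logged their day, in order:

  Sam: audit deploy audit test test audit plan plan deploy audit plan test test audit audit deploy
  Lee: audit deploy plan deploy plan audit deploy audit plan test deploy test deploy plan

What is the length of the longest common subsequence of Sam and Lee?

10

Taking audit [1,1], then deploy [2,2], then plan [7,3], then plan [8,5], then deploy [9,7], then audit [10,8], then plan [11,9], then test [12,10], then test [13,12], then deploy [16,13] gives a common subsequence of length 10. dp[16][14] = 10 confirms this is the maximum.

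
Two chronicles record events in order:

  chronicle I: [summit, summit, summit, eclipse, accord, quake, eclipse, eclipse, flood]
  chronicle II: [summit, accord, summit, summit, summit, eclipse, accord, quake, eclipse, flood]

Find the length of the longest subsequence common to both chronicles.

Taking summit at chronicle I[1]=chronicle II[3], then summit at chronicle I[2]=chronicle II[4], then summit at chronicle I[3]=chronicle II[5], then eclipse at chronicle I[4]=chronicle II[6], then accord at chronicle I[5]=chronicle II[7], then quake at chronicle I[6]=chronicle II[8], then eclipse at chronicle I[8]=chronicle II[9], then flood at chronicle I[9]=chronicle II[10] gives a common subsequence of length 8. Since dp[9][10] = 8, nothing longer is possible.

8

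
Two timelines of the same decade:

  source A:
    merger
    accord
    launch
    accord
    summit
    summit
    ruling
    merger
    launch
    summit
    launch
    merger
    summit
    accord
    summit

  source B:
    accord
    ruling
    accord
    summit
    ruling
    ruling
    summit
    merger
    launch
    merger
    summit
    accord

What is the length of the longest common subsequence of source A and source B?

One common subsequence of length 9: accord (source A #2, source B #1); then accord (source A #4, source B #3); then summit (source A #5, source B #4); then summit (source A #6, source B #7); then merger (source A #8, source B #8); then launch (source A #11, source B #9); then merger (source A #12, source B #10); then summit (source A #13, source B #11); then accord (source A #14, source B #12), and the DP table's final entry dp[15][12] is also 9, so no common subsequence is longer.

9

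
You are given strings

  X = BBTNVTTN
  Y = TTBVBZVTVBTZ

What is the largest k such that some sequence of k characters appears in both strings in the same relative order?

Let dp[i][j] be the LCS length of the first i characters of X and the first j characters of Y. dp[i][j] = dp[i-1][j-1]+1 when the i-th and j-th characters match, else max(dp[i-1][j], dp[i][j-1]).
    ·  T  T  B  V  B  Z  V  T  V  B  T  Z
 ·  0  0  0  0  0  0  0  0  0  0  0  0  0
 B  0  0  0  1  1  1  1  1  1  1  1  1  1
 B  0  0  0  1  1  2  2  2  2  2  2  2  2
 T  0  1  1  1  1  2  2  2  3  3  3  3  3
 N  0  1  1  1  1  2  2  2  3  3  3  3  3
 V  0  1  1  1  2  2  2  3  3  4  4  4  4
 T  0  1  2  2  2  2  2  3  4  4  4  5  5
 T  0  1  2  2  2  2  2  3  4  4  4  5  5
 N  0  1  2  2  2  2  2  3  4  4  4  5  5
dp[8][12] = 5. One LCS (by backtracking along matches): BBTVT.

5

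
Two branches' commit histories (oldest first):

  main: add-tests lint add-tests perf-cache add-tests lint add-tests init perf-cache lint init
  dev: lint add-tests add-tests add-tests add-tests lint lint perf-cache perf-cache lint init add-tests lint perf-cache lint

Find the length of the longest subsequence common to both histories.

7

Taking add-tests [1,5], then lint [2,7], then perf-cache [4,9], then add-tests [5,12], then lint [6,13], then perf-cache [9,14], then lint [10,15] gives a common subsequence of length 7, and the DP table's final entry dp[11][15] is also 7, so no common subsequence is longer.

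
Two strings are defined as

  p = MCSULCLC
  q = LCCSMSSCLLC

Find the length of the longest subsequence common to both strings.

5

Let dp[i][j] be the LCS length of the first i characters of p and the first j characters of q. dp[i][j] = dp[i-1][j-1]+1 when the i-th and j-th characters match, else max(dp[i-1][j], dp[i][j-1]).
    ·  L  C  C  S  M  S  S  C  L  L  C
 ·  0  0  0  0  0  0  0  0  0  0  0  0
 M  0  0  0  0  0  1  1  1  1  1  1  1
 C  0  0  1  1  1  1  1  1  2  2  2  2
 S  0  0  1  1  2  2  2  2  2  2  2  2
 U  0  0  1  1  2  2  2  2  2  2  2  2
 L  0  1  1  1  2  2  2  2  2  3  3  3
 C  0  1  2  2  2  2  2  2  3  3  3  4
 L  0  1  2  2  2  2  2  2  3  4  4  4
 C  0  1  2  3  3  3  3  3  3  4  4  5
dp[8][11] = 5. One LCS (by backtracking along matches): MCLLC.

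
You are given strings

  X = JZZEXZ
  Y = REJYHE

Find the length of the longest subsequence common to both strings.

2

One common subsequence of length 2: J (X #1, Y #3); then E (X #4, Y #6), and the DP table's final entry dp[6][6] is also 2, so no common subsequence is longer.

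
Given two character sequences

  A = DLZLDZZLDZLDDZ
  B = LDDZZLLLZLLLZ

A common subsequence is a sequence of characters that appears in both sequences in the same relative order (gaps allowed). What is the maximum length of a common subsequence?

Pick D at A[1]=B[2], then D at A[5]=B[3], then Z at A[6]=B[4], then Z at A[7]=B[5], then L at A[8]=B[8], then Z at A[10]=B[9], then L at A[11]=B[12], then Z at A[14]=B[13]; all 8 characters appear in both, in order. dp[14][13] = 8 confirms this is the maximum.

8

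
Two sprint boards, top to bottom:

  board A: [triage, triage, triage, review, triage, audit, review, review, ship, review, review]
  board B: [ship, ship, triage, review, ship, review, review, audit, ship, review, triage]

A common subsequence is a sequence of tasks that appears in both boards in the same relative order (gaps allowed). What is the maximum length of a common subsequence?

Taking triage at board A[3]=board B[3] → review at board A[4]=board B[4] → review at board A[7]=board B[6] → review at board A[8]=board B[7] → ship at board A[9]=board B[9] → review at board A[10]=board B[10] gives a common subsequence of length 6, and the DP table's final entry dp[11][11] is also 6, so no common subsequence is longer.

6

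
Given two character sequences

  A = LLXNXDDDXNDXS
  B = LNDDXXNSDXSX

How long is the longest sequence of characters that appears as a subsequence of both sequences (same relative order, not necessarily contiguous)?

One common subsequence of length 9: L (A #2, B #1), then N (A #4, B #2), then D (A #6, B #3), then D (A #7, B #4), then X (A #9, B #6), then N (A #10, B #7), then D (A #11, B #9), then X (A #12, B #10), then S (A #13, B #11). Since dp[13][12] = 9, nothing longer is possible.

9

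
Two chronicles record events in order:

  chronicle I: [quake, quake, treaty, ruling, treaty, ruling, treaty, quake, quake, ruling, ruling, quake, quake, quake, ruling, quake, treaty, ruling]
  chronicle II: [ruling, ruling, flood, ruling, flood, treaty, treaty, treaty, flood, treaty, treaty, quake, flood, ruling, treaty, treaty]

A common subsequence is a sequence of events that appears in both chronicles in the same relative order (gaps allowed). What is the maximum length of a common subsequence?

6

One common subsequence of length 6: treaty [3,8]; then treaty [5,10]; then treaty [7,11]; then quake [8,12]; then ruling [10,14]; then treaty [17,16]. Since dp[18][16] = 6, nothing longer is possible.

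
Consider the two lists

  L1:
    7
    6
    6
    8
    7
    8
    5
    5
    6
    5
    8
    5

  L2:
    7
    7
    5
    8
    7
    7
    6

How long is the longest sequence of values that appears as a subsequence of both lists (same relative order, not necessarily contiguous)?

4

Pick 7 (L1 #1, L2 #2) → 8 (L1 #4, L2 #4) → 7 (L1 #5, L2 #6) → 6 (L1 #9, L2 #7); all 4 values appear in both, in order. The LCS DP gives dp[12][7] = 4, so this is optimal.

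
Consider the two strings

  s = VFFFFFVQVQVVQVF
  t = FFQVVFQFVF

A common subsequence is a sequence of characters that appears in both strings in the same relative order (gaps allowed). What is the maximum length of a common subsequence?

8

Match F at s[5]=t[1], F at s[6]=t[2], Q at s[8]=t[3], V at s[9]=t[4], V at s[11]=t[5], Q at s[13]=t[7], V at s[14]=t[9], F at s[15]=t[10] — 8 characters in the same relative order in both. The LCS DP gives dp[15][10] = 8, so this is optimal.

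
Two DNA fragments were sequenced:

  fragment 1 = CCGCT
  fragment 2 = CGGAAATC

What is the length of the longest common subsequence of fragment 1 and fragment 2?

Pick C at fragment 1[1]=fragment 2[1] → G at fragment 1[3]=fragment 2[3] → C at fragment 1[4]=fragment 2[8]; all 3 bases appear in both, in order. dp[5][8] = 3 confirms this is the maximum.

3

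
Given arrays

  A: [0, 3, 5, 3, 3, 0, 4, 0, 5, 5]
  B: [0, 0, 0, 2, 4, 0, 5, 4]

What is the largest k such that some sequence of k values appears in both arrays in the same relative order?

5

One common subsequence of length 5: 0 [1,2]; then 0 [6,3]; then 4 [7,5]; then 0 [8,6]; then 5 [9,7]. The LCS DP gives dp[10][8] = 5, so this is optimal.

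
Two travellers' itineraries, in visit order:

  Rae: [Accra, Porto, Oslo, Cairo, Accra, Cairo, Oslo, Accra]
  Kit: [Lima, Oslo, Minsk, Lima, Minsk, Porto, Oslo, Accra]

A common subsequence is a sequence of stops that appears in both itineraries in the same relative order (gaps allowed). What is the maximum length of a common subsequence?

3

Taking Porto (Rae #2, Kit #6), Oslo (Rae #7, Kit #7), Accra (Rae #8, Kit #8) gives a common subsequence of length 3. dp[8][8] = 3 confirms this is the maximum.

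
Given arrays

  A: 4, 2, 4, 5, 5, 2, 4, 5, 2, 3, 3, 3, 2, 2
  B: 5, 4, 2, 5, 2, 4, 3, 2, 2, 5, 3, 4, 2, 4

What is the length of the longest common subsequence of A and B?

Taking 4 [1,2], then 2 [2,3], then 5 [5,4], then 2 [6,5], then 4 [7,6], then 5 [8,10], then 3 [10,11], then 2 [13,13] gives a common subsequence of length 8, and the DP table's final entry dp[14][14] is also 8, so no common subsequence is longer.

8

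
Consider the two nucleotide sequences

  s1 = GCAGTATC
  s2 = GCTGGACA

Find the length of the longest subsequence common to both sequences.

One common subsequence of length 5: G [1,1] → C [2,2] → G [4,5] → A [6,6] → C [8,7]. The LCS DP gives dp[8][8] = 5, so this is optimal.

5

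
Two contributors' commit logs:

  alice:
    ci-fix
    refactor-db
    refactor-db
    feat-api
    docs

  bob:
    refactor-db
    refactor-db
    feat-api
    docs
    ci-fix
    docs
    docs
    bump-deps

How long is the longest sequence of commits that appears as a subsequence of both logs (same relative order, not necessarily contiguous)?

Match refactor-db [2,1], then refactor-db [3,2], then feat-api [4,3], then docs [5,7] — 4 commits in the same relative order in both, and the DP table's final entry dp[5][8] is also 4, so no common subsequence is longer.

4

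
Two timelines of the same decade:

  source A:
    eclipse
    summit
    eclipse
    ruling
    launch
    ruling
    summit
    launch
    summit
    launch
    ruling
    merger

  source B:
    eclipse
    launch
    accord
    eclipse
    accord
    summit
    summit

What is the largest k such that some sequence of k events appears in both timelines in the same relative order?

4

Match eclipse [1,1] → eclipse [3,4] → summit [7,6] → summit [9,7] — 4 events in the same relative order in both. dp[12][7] = 4 confirms this is the maximum.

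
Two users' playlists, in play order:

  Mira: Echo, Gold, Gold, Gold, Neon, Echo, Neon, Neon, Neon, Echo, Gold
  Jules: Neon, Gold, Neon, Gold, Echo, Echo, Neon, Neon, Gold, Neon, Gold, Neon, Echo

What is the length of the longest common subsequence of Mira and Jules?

One common subsequence of length 7: Gold [2,2]; then Gold [3,4]; then Neon [5,7]; then Neon [7,8]; then Neon [8,10]; then Neon [9,12]; then Echo [10,13]. dp[11][13] = 7 confirms this is the maximum.

7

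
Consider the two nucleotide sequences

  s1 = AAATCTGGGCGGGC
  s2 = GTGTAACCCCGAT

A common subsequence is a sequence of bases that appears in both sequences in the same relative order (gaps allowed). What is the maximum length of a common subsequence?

One common subsequence of length 5: A at s1[1]=s2[5] → A at s1[2]=s2[6] → C at s1[5]=s2[9] → C at s1[10]=s2[10] → G at s1[11]=s2[11]. Since dp[14][13] = 5, nothing longer is possible.

5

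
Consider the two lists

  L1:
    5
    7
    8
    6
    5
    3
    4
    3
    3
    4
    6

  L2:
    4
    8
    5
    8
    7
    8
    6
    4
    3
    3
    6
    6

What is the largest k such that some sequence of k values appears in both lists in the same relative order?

Let dp[i][j] be the LCS length of the first i values of L1 and the first j values of L2. dp[i][j] = dp[i-1][j-1]+1 when the i-th and j-th values match, else max(dp[i-1][j], dp[i][j-1]).
    ·  4  8  5  8  7  8  6  4  3  3  6  6
 ·  0  0  0  0  0  0  0  0  0  0  0  0  0
 5  0  0  0  1  1  1  1  1  1  1  1  1  1
 7  0  0  0  1  1  2  2  2  2  2  2  2  2
 8  0  0  1  1  2  2  3  3  3  3  3  3  3
 6  0  0  1  1  2  2  3  4  4  4  4  4  4
 5  0  0  1  2  2  2  3  4  4  4  4  4  4
 3  0  0  1  2  2  2  3  4  4  5  5  5  5
 4  0  1  1  2  2  2  3  4  5  5  5  5  5
 3  0  1  1  2  2  2  3  4  5  6  6  6  6
 3  0  1  1  2  2  2  3  4  5  6  7  7  7
 4  0  1  1  2  2  2  3  4  5  6  7  7  7
 6  0  1  1  2  2  2  3  4  5  6  7  8  8
dp[11][12] = 8. One LCS (by backtracking along matches): 5, 7, 8, 6, 4, 3, 3, 6.

8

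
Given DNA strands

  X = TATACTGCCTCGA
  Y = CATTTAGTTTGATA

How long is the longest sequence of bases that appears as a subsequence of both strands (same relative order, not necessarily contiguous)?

One common subsequence of length 7: T [1,5], A [2,6], T [3,9], T [6,10], G [7,11], T [10,13], A [13,14]. dp[13][14] = 7 confirms this is the maximum.

7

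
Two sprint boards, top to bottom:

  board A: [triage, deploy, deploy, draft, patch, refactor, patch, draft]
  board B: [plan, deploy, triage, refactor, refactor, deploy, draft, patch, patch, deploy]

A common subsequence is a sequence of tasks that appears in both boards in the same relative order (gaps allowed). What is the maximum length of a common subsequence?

5

Match triage [1,3], deploy [3,6], draft [4,7], patch [5,8], patch [7,9] — 5 tasks in the same relative order in both. dp[8][10] = 5 confirms this is the maximum.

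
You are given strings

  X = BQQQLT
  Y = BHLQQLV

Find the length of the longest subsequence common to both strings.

Taking B (X #1, Y #1), then Q (X #3, Y #4), then Q (X #4, Y #5), then L (X #5, Y #6) gives a common subsequence of length 4. dp[6][7] = 4 confirms this is the maximum.

4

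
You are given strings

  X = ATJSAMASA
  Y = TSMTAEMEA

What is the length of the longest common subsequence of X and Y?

5

Let dp[i][j] be the LCS length of the first i characters of X and the first j characters of Y. dp[i][j] = dp[i-1][j-1]+1 when the i-th and j-th characters match, else max(dp[i-1][j], dp[i][j-1]).
    ·  T  S  M  T  A  E  M  E  A
 ·  0  0  0  0  0  0  0  0  0  0
 A  0  0  0  0  0  1  1  1  1  1
 T  0  1  1  1  1  1  1  1  1  1
 J  0  1  1  1  1  1  1  1  1  1
 S  0  1  2  2  2  2  2  2  2  2
 A  0  1  2  2  2  3  3  3  3  3
 M  0  1  2  3  3  3  3  4  4  4
 A  0  1  2  3  3  4  4  4  4  5
 S  0  1  2  3  3  4  4  4  4  5
 A  0  1  2  3  3  4  4  4  4  5
dp[9][9] = 5. One LCS (by backtracking along matches): TSAMA.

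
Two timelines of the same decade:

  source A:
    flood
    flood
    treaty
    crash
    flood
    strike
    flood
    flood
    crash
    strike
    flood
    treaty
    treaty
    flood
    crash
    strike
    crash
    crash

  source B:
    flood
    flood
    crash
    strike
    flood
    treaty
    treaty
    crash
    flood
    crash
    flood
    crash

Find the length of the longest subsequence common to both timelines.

One common subsequence of length 10: flood (source A #7, source B #1); then flood (source A #8, source B #2); then crash (source A #9, source B #3); then strike (source A #10, source B #4); then flood (source A #11, source B #5); then treaty (source A #12, source B #6); then treaty (source A #13, source B #7); then flood (source A #14, source B #9); then crash (source A #15, source B #10); then crash (source A #18, source B #12). dp[18][12] = 10 confirms this is the maximum.

10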